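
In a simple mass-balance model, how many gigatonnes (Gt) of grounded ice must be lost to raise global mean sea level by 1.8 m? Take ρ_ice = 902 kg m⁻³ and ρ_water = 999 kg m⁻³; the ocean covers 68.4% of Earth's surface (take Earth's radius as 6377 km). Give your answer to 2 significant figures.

≈ 6.3×10^5 Gt

Required water volume = Δh × A = 1.8 m × 3.50×10^14 m² = 6.292×10^14 m³.
ρ_w = 999 kg m⁻³, so the mass of water = 6.292×10^14 m³ × 999 kg m⁻³ = 6.285×10^17 kg = 6.3×10^5 Gt (and the same mass of ice, by conservation).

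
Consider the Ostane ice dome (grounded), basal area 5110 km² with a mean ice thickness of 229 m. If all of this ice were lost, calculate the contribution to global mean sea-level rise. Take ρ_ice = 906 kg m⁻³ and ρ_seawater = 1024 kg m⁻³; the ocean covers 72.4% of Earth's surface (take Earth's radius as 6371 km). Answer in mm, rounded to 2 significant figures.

≈ 2.8 mm

Ostane: ice volume = 5110 km² × 229 m = 1170 km³; 1170 × (906/1024) = 1035 km³ of water.
Spread over 3.69×10^14 m² of ocean, Δh = 1.035×10^12 / 3.69×10^14 = 2.80×10^-3 m = 2.8 mm.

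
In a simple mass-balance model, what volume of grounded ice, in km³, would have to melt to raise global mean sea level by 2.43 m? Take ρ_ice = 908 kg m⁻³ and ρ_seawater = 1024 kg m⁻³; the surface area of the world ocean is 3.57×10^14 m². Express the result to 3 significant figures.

≈ 9.78×10^5 km³

Required water volume = Δh × A = 2.43 m × 3.57×10^14 m² = 8.675×10^14 m³ = 8.675×10^5 km³.
Ice volume = water volume × ρ_w/ρ_ice = 8.675×10^5 × 1024/908 = 9.78×10^5 km³.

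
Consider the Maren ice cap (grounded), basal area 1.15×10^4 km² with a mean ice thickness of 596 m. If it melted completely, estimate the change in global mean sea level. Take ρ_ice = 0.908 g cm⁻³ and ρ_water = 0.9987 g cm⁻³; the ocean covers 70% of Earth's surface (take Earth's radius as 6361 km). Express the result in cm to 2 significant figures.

Maren: ice volume = 1.15×10^4 km² × 596 m = 6854 km³; 6854 × (908/998.7) = 6232 km³ of water.
Spread over 3.56×10^14 m² of ocean, Δh = 6.232×10^12 / 3.56×10^14 = 0.0175 m = 1.8 cm.

≈ 1.8 cm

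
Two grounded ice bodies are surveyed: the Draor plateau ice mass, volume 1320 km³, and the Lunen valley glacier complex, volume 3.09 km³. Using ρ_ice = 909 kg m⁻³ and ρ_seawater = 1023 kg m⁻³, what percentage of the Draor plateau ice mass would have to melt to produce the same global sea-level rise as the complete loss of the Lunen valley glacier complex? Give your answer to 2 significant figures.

≈ 0.23 %

Equal sea-level rise means equal mass of meltwater, i.e. equal mass of ice lost.
Ice mass of Lunen: 2.809×10^12 kg; ice mass of Draor: 1.200×10^15 kg.
Fraction required = 2.809×10^12 / 1.200×10^15 = 2.34×10^-3 → 0.23 %.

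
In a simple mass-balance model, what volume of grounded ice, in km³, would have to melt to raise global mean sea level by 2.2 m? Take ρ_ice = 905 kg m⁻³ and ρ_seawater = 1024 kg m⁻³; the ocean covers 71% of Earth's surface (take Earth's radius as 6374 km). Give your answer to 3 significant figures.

≈ 9.02×10^5 km³

Required water volume = Δh × A = 2.2 m × 3.62×10^14 m² = 7.975×10^14 m³ = 7.975×10^5 km³.
Ice volume = water volume × ρ_w/ρ_ice = 7.975×10^5 × 1024/905 = 9.02×10^5 km³.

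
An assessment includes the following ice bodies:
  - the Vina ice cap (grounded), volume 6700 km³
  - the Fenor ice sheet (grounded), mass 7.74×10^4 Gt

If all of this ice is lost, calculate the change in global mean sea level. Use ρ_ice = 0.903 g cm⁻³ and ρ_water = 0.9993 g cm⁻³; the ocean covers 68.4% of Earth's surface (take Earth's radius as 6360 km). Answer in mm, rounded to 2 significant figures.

Vina: 6700 km³ × (903/999.3) = 6054 km³ of water.
Fenor: 7.74×10^4 Gt = 7.740×10^16 kg; dividing by ρ_w = 0.9993 g cm⁻³ = 999.3 kg m⁻³ gives 7.745×10^13 m³ of water.
Total added water ≈ 8.351×10^13 m³ over 3.48×10^14 m² → Δh = 0.240 m = 240 mm.

≈ 240 mm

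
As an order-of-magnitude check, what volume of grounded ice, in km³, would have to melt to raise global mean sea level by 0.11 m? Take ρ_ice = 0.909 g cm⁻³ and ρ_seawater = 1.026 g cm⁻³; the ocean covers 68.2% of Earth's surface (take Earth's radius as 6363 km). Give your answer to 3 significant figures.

Required water volume = Δh × A = 0.11 m × 3.47×10^14 m² = 3.817×10^13 m³ = 3.817×10^4 km³.
Ice volume = water volume × ρ_w/ρ_ice = 3.817×10^4 × 1026/909 = 4.31×10^4 km³.

≈ 4.31×10^4 km³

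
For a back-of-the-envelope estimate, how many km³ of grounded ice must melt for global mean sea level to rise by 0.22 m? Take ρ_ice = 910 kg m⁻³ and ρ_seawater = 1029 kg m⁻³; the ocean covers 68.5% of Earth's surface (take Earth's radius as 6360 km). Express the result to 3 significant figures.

≈ 8.66×10^4 km³

Required water volume = Δh × A = 0.22 m × 3.48×10^14 m² = 7.660×10^13 m³ = 7.660×10^4 km³.
Ice volume = water volume × ρ_w/ρ_ice = 7.660×10^4 × 1029/910 = 8.66×10^4 km³.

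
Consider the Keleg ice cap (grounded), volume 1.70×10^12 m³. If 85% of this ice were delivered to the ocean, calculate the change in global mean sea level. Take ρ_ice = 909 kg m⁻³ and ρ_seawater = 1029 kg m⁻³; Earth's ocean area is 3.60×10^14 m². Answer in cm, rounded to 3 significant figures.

Keleg: 0.85 × 1.70×10^12 m³ × (909/1029) = 1.276×10^12 m³ of water.
Spread over 3.60×10^14 m² of ocean, Δh = 1.276×10^12 / 3.60×10^14 = 3.55×10^-3 m = 0.355 cm.

≈ 0.355 cm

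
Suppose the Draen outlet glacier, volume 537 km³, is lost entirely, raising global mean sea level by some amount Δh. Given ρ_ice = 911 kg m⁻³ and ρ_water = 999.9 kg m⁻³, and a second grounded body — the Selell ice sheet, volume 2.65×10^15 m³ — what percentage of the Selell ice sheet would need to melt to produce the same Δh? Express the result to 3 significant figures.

≈ 0.0203 %

Equal sea-level rise means equal mass of meltwater, i.e. equal mass of ice lost.
Ice mass of Draen: 4.892×10^14 kg; ice mass of Selell: 2.414×10^18 kg.
Fraction required = 4.892×10^14 / 2.414×10^18 = 2.03×10^-4 → 0.0203 %.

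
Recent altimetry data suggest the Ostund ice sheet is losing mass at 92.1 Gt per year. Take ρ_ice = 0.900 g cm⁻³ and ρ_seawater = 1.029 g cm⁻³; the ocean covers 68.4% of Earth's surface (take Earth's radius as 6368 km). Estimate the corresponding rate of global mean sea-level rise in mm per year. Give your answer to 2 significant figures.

≈ 0.26 mm/yr

ρ_w = 1.029 g cm⁻³ = 1029 kg m⁻³. Annual water volume added = 92.1 Gt / ρ_w = 9.210×10^13 kg / 1029 kg m⁻³ = 8.950×10^10 m³.
Δh per year = 8.950×10^10 / 3.49×10^14 = 2.57×10^-4 m = 0.26 mm.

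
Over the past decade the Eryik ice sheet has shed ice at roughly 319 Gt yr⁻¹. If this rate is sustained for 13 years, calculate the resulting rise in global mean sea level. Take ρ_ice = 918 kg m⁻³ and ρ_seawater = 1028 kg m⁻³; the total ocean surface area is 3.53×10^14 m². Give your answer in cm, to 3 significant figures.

Total mass lost = 319 Gt/yr × 13 yr = 4147 Gt = 4.147×10^15 kg.
ρ_w = 1028 kg m⁻³, so water volume = 4.147×10^15 / 1028 = 4.034×10^12 m³.
Δh = 4.034×10^12 / 3.53×10^14 = 0.0114 m = 1.14 cm.

≈ 1.14 cm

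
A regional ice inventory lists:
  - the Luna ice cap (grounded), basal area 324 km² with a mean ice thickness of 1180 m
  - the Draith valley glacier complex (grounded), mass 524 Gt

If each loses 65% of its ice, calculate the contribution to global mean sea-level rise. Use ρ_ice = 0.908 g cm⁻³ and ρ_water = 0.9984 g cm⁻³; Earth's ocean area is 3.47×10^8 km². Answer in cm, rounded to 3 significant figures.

≈ 0.163 cm

Luna: ice volume = 324 km² × 1180 m = 382.3 km³; 0.65 × 382.3 × (908/998.4) = 226.0 km³ of water.
Draith: 0.65 × 524 Gt = 3.406×10^14 kg; dividing by ρ_w = 0.9984 g cm⁻³ = 998.4 kg m⁻³ gives 3.411×10^11 m³ of water.
Total added water ≈ 5.672×10^11 m³ over 3.47×10^14 m² → Δh = 1.63×10^-3 m = 0.163 cm.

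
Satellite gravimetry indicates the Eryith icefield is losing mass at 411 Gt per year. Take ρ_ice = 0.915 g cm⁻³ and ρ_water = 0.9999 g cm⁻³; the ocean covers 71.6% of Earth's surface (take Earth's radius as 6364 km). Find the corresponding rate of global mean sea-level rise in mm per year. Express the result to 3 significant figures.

≈ 1.13 mm/yr

ρ_w = 0.9999 g cm⁻³ = 999.9 kg m⁻³. Annual water volume added = 411 Gt / ρ_w = 4.110×10^14 kg / 999.9 kg m⁻³ = 4.110×10^11 m³.
Δh per year = 4.110×10^11 / 3.64×10^14 = 1.13×10^-3 m = 1.13 mm.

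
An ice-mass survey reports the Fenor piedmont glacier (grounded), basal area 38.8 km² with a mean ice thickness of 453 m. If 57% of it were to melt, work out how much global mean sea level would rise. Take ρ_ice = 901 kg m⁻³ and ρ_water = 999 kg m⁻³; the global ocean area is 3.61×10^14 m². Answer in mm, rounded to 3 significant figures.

Fenor: ice volume = 38.8 km² × 453 m = 17.58 km³; 0.57 × 17.58 × (901/999) = 9.036 km³ of water.
Spread over 3.61×10^14 m² of ocean, Δh = 9.036×10^9 / 3.61×10^14 = 2.50×10^-5 m = 0.0250 mm.

≈ 0.0250 mm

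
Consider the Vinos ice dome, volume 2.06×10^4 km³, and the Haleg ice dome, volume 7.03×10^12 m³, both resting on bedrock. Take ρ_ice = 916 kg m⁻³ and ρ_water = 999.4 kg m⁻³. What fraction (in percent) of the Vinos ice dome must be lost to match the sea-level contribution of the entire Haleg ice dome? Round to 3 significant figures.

Equal sea-level rise means equal mass of meltwater, i.e. equal mass of ice lost.
Ice mass of Haleg: 6.439×10^15 kg; ice mass of Vinos: 1.887×10^16 kg.
Fraction required = 6.439×10^15 / 1.887×10^16 = 0.341 → 34.1 %.

≈ 34.1 %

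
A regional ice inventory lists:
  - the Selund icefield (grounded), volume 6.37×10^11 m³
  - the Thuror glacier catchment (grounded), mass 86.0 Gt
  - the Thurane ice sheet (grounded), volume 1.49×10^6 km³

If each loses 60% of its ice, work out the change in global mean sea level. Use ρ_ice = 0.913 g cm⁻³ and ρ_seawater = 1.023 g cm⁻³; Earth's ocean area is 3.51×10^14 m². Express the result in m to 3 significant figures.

Selund: 0.6 × 6.37×10^11 m³ × (913/1023) = 3.411×10^11 m³ of water.
Thuror: 0.6 × 86.0 Gt = 5.160×10^13 kg; dividing by ρ_w = 1.023 g cm⁻³ = 1023 kg m⁻³ gives 5.044×10^10 m³ of water.
Thurane: 0.6 × 1.49×10^6 km³ × (913/1023) = 7.979×10^5 km³ of water.
Total added water ≈ 7.983×10^14 m³ over 3.51×10^14 m² → Δh = 2.27 m.

≈ 2.27 m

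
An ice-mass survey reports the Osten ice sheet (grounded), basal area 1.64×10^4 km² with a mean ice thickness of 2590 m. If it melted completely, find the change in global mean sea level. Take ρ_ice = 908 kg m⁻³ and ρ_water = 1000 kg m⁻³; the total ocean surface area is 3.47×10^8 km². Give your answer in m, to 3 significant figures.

Osten: ice volume = 1.64×10^4 km² × 2590 m = 4.248×10^4 km³; 4.248×10^4 × (908/1000) = 3.857×10^4 km³ of water.
Spread over 3.47×10^14 m² of ocean, Δh = 3.857×10^13 / 3.47×10^14 = 0.111 m.

≈ 0.111 m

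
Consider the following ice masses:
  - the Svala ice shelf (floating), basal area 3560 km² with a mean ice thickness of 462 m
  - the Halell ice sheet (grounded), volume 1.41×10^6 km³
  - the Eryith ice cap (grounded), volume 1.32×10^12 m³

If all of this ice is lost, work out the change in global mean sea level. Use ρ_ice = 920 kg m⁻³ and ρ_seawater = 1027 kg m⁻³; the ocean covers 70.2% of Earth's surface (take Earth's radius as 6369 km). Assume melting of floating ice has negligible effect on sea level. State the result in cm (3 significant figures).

The Svala ice shelf is floating and already displaces its own weight of water, so its melt adds essentially nothing to sea level.
Halell: 1.41×10^6 km³ × (920/1027) = 1.263×10^6 km³ of water.
Eryith: 1.32×10^12 m³ × (920/1027) = 1.182×10^12 m³ of water.
Total added water ≈ 1.264×10^15 m³ over 3.58×10^14 m² → Δh = 3.53 m = 353 cm.

≈ 353 cm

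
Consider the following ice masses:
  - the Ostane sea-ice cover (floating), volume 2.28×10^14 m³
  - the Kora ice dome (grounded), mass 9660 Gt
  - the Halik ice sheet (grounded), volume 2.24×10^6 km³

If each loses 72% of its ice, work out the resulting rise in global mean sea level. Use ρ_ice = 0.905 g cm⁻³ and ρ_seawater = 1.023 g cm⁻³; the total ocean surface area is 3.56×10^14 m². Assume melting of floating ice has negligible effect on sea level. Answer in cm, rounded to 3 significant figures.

≈ 403 cm

The Ostane sea-ice cover is floating and already displaces its own weight of water, so its melt adds essentially nothing to sea level.
Kora: 0.72 × 9660 Gt = 6.955×10^15 kg; dividing by ρ_w = 1.023 g cm⁻³ = 1023 kg m⁻³ gives 6.799×10^12 m³ of water.
Halik: 0.72 × 2.24×10^6 km³ × (905/1023) = 1.427×10^6 km³ of water.
Total added water ≈ 1.434×10^15 m³ over 3.56×10^14 m² → Δh = 4.03 m = 403 cm.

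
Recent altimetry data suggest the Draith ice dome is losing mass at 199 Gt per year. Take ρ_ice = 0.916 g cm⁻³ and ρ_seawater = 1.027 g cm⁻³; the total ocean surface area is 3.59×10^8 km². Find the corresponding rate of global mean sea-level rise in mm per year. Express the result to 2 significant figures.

ρ_w = 1.027 g cm⁻³ = 1027 kg m⁻³. Annual water volume added = 199 Gt / ρ_w = 1.990×10^14 kg / 1027 kg m⁻³ = 1.938×10^11 m³.
Δh per year = 1.938×10^11 / 3.59×10^14 = 5.40×10^-4 m = 0.54 mm.

≈ 0.54 mm/yr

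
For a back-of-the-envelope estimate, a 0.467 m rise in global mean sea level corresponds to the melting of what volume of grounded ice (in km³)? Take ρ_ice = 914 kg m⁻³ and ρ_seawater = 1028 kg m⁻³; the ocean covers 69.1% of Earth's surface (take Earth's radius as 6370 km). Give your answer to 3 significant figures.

Required water volume = Δh × A = 0.467 m × 3.52×10^14 m² = 1.645×10^14 m³ = 1.645×10^5 km³.
Ice volume = water volume × ρ_w/ρ_ice = 1.645×10^5 × 1028/914 = 1.85×10^5 km³.

≈ 1.85×10^5 km³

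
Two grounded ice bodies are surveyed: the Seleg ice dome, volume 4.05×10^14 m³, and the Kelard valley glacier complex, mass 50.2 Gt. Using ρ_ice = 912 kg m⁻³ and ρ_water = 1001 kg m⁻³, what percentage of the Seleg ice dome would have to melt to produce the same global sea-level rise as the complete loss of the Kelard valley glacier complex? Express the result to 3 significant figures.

Equal sea-level rise means equal mass of meltwater, i.e. equal mass of ice lost.
Ice mass of Kelard: 5.020×10^13 kg; ice mass of Seleg: 3.694×10^17 kg.
Fraction required = 5.020×10^13 / 3.694×10^17 = 1.36×10^-4 → 0.0136 %.

≈ 0.0136 %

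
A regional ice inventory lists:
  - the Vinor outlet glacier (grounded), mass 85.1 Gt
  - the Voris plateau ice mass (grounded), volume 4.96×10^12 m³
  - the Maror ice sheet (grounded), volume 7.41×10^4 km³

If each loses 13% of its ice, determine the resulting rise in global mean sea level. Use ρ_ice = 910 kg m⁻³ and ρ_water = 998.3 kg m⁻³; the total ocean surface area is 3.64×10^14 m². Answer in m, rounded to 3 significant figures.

Vinor: 0.13 × 85.1 Gt = 1.106×10^13 kg; dividing by ρ_w = 998.3 kg m⁻³ gives 1.108×10^10 m³ of water.
Voris: 0.13 × 4.96×10^12 m³ × (910/998.3) = 5.878×10^11 m³ of water.
Maror: 0.13 × 7.41×10^4 km³ × (910/998.3) = 8781 km³ of water.
Total added water ≈ 9.380×10^12 m³ over 3.64×10^14 m² → Δh = 0.0258 m.

≈ 0.0258 m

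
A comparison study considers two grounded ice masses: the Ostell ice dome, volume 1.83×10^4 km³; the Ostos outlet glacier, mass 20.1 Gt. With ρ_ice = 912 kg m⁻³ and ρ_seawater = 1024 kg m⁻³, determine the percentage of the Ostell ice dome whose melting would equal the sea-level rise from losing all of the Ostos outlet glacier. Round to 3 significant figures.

≈ 0.120 %

Equal sea-level rise means equal mass of meltwater, i.e. equal mass of ice lost.
Ice mass of Ostos: 2.010×10^13 kg; ice mass of Ostell: 1.669×10^16 kg.
Fraction required = 2.010×10^13 / 1.669×10^16 = 1.20×10^-3 → 0.120 %.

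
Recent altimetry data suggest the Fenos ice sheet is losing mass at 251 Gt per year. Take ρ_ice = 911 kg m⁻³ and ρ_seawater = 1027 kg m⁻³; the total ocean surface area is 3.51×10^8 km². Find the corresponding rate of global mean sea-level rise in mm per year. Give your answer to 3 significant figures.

ρ_w = 1027 kg m⁻³. Annual water volume added = 251 Gt / ρ_w = 2.510×10^14 kg / 1027 kg m⁻³ = 2.444×10^11 m³.
Δh per year = 2.444×10^11 / 3.51×10^14 = 6.96×10^-4 m = 0.696 mm.

≈ 0.696 mm/yr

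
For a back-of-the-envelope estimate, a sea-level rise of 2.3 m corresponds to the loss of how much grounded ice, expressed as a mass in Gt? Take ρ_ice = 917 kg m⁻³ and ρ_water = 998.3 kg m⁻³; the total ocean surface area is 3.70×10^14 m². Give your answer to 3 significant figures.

≈ 8.50×10^5 Gt

Required water volume = Δh × A = 2.3 m × 3.70×10^14 m² = 8.510×10^14 m³.
ρ_w = 998.3 kg m⁻³, so the mass of water = 8.510×10^14 m³ × 998.3 kg m⁻³ = 8.496×10^17 kg = 8.50×10^5 Gt (and the same mass of ice, by conservation).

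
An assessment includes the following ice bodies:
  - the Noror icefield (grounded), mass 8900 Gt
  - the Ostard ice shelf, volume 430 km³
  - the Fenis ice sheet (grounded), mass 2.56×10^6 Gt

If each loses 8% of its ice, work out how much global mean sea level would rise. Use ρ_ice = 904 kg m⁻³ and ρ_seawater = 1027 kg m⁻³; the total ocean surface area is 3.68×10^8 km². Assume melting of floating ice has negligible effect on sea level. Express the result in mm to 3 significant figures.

Noror: 0.08 × 8900 Gt = 7.120×10^14 kg; dividing by ρ_w = 1027 kg m⁻³ gives 6.933×10^11 m³ of water.
The Ostard ice shelf is floating and already displaces its own weight of water, so its melt adds essentially nothing to sea level.
Fenis: 0.08 × 2.56×10^6 Gt = 2.048×10^17 kg; dividing by ρ_w = 1027 kg m⁻³ gives 1.994×10^14 m³ of water.
Total added water ≈ 2.001×10^14 m³ over 3.68×10^14 m² → Δh = 0.544 m = 544 mm.

≈ 544 mm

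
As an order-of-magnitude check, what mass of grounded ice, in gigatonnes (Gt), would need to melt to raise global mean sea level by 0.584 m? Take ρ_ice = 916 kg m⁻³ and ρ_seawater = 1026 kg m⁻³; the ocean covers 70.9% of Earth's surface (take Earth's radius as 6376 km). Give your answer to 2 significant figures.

≈ 2.2×10^5 Gt

Required water volume = Δh × A = 0.584 m × 3.62×10^14 m² = 2.115×10^14 m³.
ρ_w = 1026 kg m⁻³, so the mass of water = 2.115×10^14 m³ × 1026 kg m⁻³ = 2.170×10^17 kg = 2.2×10^5 Gt (and the same mass of ice, by conservation).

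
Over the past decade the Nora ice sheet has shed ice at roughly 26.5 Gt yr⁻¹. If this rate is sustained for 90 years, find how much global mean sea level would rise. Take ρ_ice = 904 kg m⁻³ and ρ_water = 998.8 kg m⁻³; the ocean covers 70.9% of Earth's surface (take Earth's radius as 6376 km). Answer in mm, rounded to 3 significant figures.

≈ 6.59 mm

Total mass lost = 26.5 Gt/yr × 90 yr = 2385 Gt = 2.385×10^15 kg.
ρ_w = 998.8 kg m⁻³, so water volume = 2.385×10^15 / 998.8 = 2.388×10^12 m³.
Δh = 2.388×10^12 / 3.62×10^14 = 6.59×10^-3 m = 6.59 mm.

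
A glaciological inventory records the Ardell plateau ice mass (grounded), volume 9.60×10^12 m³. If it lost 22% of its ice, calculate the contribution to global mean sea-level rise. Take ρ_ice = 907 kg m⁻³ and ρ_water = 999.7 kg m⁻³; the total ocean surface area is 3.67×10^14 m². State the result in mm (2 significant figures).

Ardell: 0.22 × 9.60×10^12 m³ × (907/999.7) = 1.916×10^12 m³ of water.
Spread over 3.67×10^14 m² of ocean, Δh = 1.916×10^12 / 3.67×10^14 = 5.22×10^-3 m = 5.2 mm.

≈ 5.2 mm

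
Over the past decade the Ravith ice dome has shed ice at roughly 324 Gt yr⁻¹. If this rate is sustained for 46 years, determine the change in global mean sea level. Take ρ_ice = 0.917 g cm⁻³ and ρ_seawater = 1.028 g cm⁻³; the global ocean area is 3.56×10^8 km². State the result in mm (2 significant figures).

Total mass lost = 324 Gt/yr × 46 yr = 1.490×10^4 Gt = 1.490×10^16 kg.
ρ_w = 1.028 g cm⁻³ = 1028 kg m⁻³, so water volume = 1.490×10^16 / 1028 = 1.450×10^13 m³.
Δh = 1.450×10^13 / 3.56×10^14 = 0.0407 m = 41 mm.

≈ 41 mm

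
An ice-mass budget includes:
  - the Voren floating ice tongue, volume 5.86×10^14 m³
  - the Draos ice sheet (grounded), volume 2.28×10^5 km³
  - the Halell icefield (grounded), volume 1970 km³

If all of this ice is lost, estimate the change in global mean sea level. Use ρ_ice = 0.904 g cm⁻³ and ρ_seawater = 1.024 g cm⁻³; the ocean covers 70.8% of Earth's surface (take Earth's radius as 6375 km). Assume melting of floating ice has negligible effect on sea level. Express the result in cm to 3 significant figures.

The Voren floating ice tongue is floating and already displaces its own weight of water, so its melt adds essentially nothing to sea level.
Draos: 2.28×10^5 km³ × (904/1024) = 2.013×10^5 km³ of water.
Halell: 1970 km³ × (904/1024) = 1739 km³ of water.
Total added water ≈ 2.030×10^14 m³ over 3.62×10^14 m² → Δh = 0.561 m = 56.1 cm.

≈ 56.1 cm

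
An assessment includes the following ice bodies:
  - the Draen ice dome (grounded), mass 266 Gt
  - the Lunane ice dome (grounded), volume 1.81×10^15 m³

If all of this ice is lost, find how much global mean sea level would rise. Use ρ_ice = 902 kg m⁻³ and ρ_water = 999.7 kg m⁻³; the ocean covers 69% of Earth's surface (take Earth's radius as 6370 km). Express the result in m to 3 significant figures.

≈ 4.64 m

Draen: 266 Gt = 2.660×10^14 kg; dividing by ρ_w = 999.7 kg m⁻³ gives 2.661×10^11 m³ of water.
Lunane: 1.81×10^15 m³ × (902/999.7) = 1.633×10^15 m³ of water.
Total added water ≈ 1.633×10^15 m³ over 3.52×10^14 m² → Δh = 4.64 m.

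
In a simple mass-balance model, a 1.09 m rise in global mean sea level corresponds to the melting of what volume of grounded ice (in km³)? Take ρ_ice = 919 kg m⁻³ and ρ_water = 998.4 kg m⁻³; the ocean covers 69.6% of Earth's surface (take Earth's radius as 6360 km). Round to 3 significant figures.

Required water volume = Δh × A = 1.09 m × 3.54×10^14 m² = 3.856×10^14 m³ = 3.856×10^5 km³.
Ice volume = water volume × ρ_w/ρ_ice = 3.856×10^5 × 998.4/919 = 4.19×10^5 km³.

≈ 4.19×10^5 km³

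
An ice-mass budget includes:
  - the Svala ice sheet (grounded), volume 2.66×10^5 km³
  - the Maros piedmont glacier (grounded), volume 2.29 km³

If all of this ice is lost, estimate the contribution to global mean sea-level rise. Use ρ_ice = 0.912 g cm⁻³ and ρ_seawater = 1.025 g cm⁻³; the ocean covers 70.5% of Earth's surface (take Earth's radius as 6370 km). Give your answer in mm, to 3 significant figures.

Svala: 2.66×10^5 km³ × (912/1025) = 2.367×10^5 km³ of water.
Maros: 2.29 km³ × (912/1025) = 2.038 km³ of water.
Total added water ≈ 2.367×10^14 m³ over 3.59×10^14 m² → Δh = 0.658 m = 658 mm.

≈ 658 mm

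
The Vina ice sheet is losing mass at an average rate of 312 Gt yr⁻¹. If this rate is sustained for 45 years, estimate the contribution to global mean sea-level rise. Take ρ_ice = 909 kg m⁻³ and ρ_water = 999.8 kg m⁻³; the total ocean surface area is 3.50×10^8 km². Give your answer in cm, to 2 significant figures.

Total mass lost = 312 Gt/yr × 45 yr = 1.404×10^4 Gt = 1.404×10^16 kg.
ρ_w = 999.8 kg m⁻³, so water volume = 1.404×10^16 / 999.8 = 1.404×10^13 m³.
Δh = 1.404×10^13 / 3.50×10^14 = 0.0401 m = 4.0 cm.

≈ 4.0 cm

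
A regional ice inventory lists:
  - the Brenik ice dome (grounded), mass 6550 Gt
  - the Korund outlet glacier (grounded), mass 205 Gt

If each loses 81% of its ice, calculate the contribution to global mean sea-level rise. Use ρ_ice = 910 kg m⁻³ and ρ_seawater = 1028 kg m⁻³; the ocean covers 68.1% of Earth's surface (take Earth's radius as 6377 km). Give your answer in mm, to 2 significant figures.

≈ 15 mm

Brenik: 0.81 × 6550 Gt = 5.306×10^15 kg; dividing by ρ_w = 1028 kg m⁻³ gives 5.161×10^12 m³ of water.
Korund: 0.81 × 205 Gt = 1.660×10^14 kg; dividing by ρ_w = 1028 kg m⁻³ gives 1.615×10^11 m³ of water.
Total added water ≈ 5.323×10^12 m³ over 3.48×10^14 m² → Δh = 0.0153 m = 15 mm.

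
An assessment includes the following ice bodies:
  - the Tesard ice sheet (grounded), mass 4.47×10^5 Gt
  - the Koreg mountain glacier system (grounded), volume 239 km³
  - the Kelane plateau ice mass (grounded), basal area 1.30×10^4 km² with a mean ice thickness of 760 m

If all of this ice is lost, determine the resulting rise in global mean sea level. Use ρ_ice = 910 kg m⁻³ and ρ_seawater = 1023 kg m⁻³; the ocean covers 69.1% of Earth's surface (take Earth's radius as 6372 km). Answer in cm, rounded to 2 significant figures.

Tesard: 4.47×10^5 Gt = 4.470×10^17 kg; dividing by ρ_w = 1023 kg m⁻³ gives 4.370×10^14 m³ of water.
Koreg: 239 km³ × (910/1023) = 212.6 km³ of water.
Kelane: ice volume = 1.30×10^4 km² × 760 m = 9880 km³; 9880 × (910/1023) = 8789 km³ of water.
Total added water ≈ 4.460×10^14 m³ over 3.53×10^14 m² → Δh = 1.26 m = 130 cm.

≈ 130 cm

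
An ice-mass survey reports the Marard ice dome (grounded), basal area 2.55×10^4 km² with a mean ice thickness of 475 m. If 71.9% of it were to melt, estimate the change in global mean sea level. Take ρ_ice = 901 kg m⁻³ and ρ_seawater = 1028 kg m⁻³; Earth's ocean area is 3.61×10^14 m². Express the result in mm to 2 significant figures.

≈ 21 mm

Marard: ice volume = 2.55×10^4 km² × 475 m = 1.211×10^4 km³; 0.719 × 1.211×10^4 × (901/1028) = 7633 km³ of water.
Spread over 3.61×10^14 m² of ocean, Δh = 7.633×10^12 / 3.61×10^14 = 0.0211 m = 21 mm.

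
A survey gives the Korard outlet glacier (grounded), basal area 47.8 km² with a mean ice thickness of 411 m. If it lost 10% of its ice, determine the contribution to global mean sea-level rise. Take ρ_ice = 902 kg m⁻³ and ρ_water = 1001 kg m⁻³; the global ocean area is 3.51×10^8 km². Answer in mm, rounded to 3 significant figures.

≈ 5.04×10^-3 mm

Korard: ice volume = 47.8 km² × 411 m = 19.65 km³; 0.1 × 19.65 × (902/1001) = 1.770 km³ of water.
Spread over 3.51×10^14 m² of ocean, Δh = 1.770×10^9 / 3.51×10^14 = 5.04×10^-6 m = 5.04×10^-3 mm.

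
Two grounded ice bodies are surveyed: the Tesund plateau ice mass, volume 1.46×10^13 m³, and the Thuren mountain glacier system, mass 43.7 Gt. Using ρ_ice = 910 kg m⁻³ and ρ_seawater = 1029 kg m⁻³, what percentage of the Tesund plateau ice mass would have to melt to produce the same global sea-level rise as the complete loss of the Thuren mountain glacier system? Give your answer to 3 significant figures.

≈ 0.329 %

Equal sea-level rise means equal mass of meltwater, i.e. equal mass of ice lost.
Ice mass of Thuren: 4.370×10^13 kg; ice mass of Tesund: 1.329×10^16 kg.
Fraction required = 4.370×10^13 / 1.329×10^16 = 3.29×10^-3 → 0.329 %.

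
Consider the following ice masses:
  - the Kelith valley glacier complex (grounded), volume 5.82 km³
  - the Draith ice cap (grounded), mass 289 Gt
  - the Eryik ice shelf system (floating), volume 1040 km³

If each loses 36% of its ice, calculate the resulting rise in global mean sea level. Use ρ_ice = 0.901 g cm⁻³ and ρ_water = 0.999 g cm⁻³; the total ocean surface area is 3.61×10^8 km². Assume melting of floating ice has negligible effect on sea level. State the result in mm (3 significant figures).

≈ 0.294 mm

Kelith: 0.36 × 5.82 km³ × (901/999) = 1.890 km³ of water.
Draith: 0.36 × 289 Gt = 1.040×10^14 kg; dividing by ρ_w = 0.999 g cm⁻³ = 999 kg m⁻³ gives 1.041×10^11 m³ of water.
The Eryik ice shelf system is floating and already displaces its own weight of water, so its melt adds essentially nothing to sea level.
Total added water ≈ 1.060×10^11 m³ over 3.61×10^14 m² → Δh = 2.94×10^-4 m = 0.294 mm.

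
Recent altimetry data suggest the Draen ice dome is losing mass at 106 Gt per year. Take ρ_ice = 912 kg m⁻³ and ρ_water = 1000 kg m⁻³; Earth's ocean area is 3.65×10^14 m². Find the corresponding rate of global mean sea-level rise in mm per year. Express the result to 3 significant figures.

ρ_w = 1000 kg m⁻³. Annual water volume added = 106 Gt / ρ_w = 1.060×10^14 kg / 1000 kg m⁻³ = 1.060×10^11 m³.
Δh per year = 1.060×10^11 / 3.65×10^14 = 2.90×10^-4 m = 0.290 mm.

≈ 0.290 mm/yr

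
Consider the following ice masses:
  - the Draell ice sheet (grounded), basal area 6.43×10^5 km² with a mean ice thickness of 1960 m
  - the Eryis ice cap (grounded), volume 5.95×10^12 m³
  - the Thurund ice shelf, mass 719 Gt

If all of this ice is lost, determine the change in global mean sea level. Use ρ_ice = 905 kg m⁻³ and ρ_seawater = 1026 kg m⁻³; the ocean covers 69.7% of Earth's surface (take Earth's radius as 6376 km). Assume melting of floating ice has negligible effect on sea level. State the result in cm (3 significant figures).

≈ 314 cm

Draell: ice volume = 6.43×10^5 km² × 1960 m = 1.260×10^6 km³; 1.260×10^6 × (905/1026) = 1.112×10^6 km³ of water.
Eryis: 5.95×10^12 m³ × (905/1026) = 5.248×10^12 m³ of water.
The Thurund ice shelf is floating and already displaces its own weight of water, so its melt adds essentially nothing to sea level.
Total added water ≈ 1.117×10^15 m³ over 3.56×10^14 m² → Δh = 3.14 m = 314 cm.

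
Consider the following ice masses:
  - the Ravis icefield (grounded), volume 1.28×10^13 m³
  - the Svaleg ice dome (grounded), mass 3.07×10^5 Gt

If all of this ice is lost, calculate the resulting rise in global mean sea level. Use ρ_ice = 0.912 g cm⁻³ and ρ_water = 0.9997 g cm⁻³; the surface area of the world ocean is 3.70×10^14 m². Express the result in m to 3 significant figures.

≈ 0.862 m

Ravis: 1.28×10^13 m³ × (912/999.7) = 1.168×10^13 m³ of water.
Svaleg: 3.07×10^5 Gt = 3.070×10^17 kg; dividing by ρ_w = 0.9997 g cm⁻³ = 999.7 kg m⁻³ gives 3.071×10^14 m³ of water.
Total added water ≈ 3.188×10^14 m³ over 3.70×10^14 m² → Δh = 0.862 m.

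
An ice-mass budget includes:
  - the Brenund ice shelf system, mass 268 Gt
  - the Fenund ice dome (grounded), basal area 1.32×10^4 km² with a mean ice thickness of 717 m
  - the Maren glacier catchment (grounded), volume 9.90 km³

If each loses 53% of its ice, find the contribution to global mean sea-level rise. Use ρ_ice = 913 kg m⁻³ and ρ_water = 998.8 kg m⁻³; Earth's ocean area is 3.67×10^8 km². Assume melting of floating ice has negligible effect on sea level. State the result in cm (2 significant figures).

≈ 1.3 cm

The Brenund ice shelf system is floating and already displaces its own weight of water, so its melt adds essentially nothing to sea level.
Fenund: ice volume = 1.32×10^4 km² × 717 m = 9464 km³; 0.53 × 9464 × (913/998.8) = 4585 km³ of water.
Maren: 0.53 × 9.90 km³ × (913/998.8) = 4.796 km³ of water.
Total added water ≈ 4.590×10^12 m³ over 3.67×10^14 m² → Δh = 0.0125 m = 1.3 cm.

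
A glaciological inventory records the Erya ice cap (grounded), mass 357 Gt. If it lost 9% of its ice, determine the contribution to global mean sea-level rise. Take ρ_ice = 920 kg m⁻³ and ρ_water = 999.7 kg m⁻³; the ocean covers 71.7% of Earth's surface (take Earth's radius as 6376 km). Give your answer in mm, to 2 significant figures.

≈ 0.088 mm

Erya: 0.09 × 357 Gt = 3.213×10^13 kg; dividing by ρ_w = 999.7 kg m⁻³ gives 3.214×10^10 m³ of water.
Spread over 3.66×10^14 m² of ocean, Δh = 3.214×10^10 / 3.66×10^14 = 8.77×10^-5 m = 0.088 mm.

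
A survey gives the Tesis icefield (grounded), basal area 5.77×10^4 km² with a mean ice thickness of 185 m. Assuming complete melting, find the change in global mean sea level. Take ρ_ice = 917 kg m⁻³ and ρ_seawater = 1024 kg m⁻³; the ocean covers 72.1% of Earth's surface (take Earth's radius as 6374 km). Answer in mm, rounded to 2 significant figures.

Tesis: ice volume = 5.77×10^4 km² × 185 m = 1.067×10^4 km³; 1.067×10^4 × (917/1024) = 9559 km³ of water.
Spread over 3.68×10^14 m² of ocean, Δh = 9.559×10^12 / 3.68×10^14 = 0.0260 m = 26 mm.

≈ 26 mm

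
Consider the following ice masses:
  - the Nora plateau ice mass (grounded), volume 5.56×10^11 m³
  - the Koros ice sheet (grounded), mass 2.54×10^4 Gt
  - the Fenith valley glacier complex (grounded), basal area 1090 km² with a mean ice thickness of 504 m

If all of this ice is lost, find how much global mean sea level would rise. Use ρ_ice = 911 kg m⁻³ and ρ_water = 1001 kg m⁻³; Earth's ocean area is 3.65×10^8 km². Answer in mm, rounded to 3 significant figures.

Nora: 5.56×10^11 m³ × (911/1001) = 5.060×10^11 m³ of water.
Koros: 2.54×10^4 Gt = 2.540×10^16 kg; dividing by ρ_w = 1001 kg m⁻³ gives 2.537×10^13 m³ of water.
Fenith: ice volume = 1090 km² × 504 m = 549.4 km³; 549.4 × (911/1001) = 500.0 km³ of water.
Total added water ≈ 2.638×10^13 m³ over 3.65×10^14 m² → Δh = 0.0723 m = 72.3 mm.

≈ 72.3 mm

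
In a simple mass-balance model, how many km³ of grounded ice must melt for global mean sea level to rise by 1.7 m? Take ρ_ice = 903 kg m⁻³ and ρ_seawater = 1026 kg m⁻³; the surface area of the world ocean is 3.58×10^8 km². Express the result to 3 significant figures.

≈ 6.91×10^5 km³

Required water volume = Δh × A = 1.7 m × 3.58×10^14 m² = 6.086×10^14 m³ = 6.086×10^5 km³.
Ice volume = water volume × ρ_w/ρ_ice = 6.086×10^5 × 1026/903 = 6.91×10^5 km³.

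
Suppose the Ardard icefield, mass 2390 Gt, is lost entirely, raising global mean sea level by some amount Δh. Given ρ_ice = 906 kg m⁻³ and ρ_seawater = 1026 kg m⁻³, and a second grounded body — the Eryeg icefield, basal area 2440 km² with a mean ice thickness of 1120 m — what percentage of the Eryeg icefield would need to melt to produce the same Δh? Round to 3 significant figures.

Equal sea-level rise means equal mass of meltwater, i.e. equal mass of ice lost.
Ice mass of Ardard: 2.390×10^15 kg; ice mass of Eryeg: 2.476×10^15 kg.
Fraction required = 2.390×10^15 / 2.476×10^15 = 0.965 → 96.5 %.

≈ 96.5 %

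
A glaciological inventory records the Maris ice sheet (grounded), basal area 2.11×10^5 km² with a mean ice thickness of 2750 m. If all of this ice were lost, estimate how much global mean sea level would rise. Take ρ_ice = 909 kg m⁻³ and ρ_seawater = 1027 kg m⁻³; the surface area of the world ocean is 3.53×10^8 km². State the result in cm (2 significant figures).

Maris: ice volume = 2.11×10^5 km² × 2750 m = 5.802×10^5 km³; 5.802×10^5 × (909/1027) = 5.136×10^5 km³ of water.
Spread over 3.53×10^14 m² of ocean, Δh = 5.136×10^14 / 3.53×10^14 = 1.45 m = 150 cm.

≈ 150 cm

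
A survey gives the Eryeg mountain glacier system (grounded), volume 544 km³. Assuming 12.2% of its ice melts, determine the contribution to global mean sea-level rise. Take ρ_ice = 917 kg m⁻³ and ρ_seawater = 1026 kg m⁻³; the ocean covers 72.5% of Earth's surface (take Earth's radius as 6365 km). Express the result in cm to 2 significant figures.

≈ 0.016 cm

Eryeg: 0.122 × 544 km³ × (917/1026) = 59.32 km³ of water.
Spread over 3.69×10^14 m² of ocean, Δh = 5.932×10^10 / 3.69×10^14 = 1.61×10^-4 m = 0.016 cm.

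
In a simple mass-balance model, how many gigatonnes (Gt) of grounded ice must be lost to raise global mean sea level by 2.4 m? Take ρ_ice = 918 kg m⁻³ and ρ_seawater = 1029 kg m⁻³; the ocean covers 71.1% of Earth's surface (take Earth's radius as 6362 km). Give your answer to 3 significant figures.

≈ 8.93×10^5 Gt

Required water volume = Δh × A = 2.4 m × 3.62×10^14 m² = 8.679×10^14 m³.
ρ_w = 1029 kg m⁻³, so the mass of water = 8.679×10^14 m³ × 1029 kg m⁻³ = 8.931×10^17 kg = 8.93×10^5 Gt (and the same mass of ice, by conservation).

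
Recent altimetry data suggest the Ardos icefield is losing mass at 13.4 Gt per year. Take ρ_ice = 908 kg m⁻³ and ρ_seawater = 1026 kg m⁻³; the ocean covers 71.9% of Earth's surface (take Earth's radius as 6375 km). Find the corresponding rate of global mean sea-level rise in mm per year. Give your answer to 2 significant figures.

ρ_w = 1026 kg m⁻³. Annual water volume added = 13.4 Gt / ρ_w = 1.340×10^13 kg / 1026 kg m⁻³ = 1.306×10^10 m³.
Δh per year = 1.306×10^10 / 3.67×10^14 = 3.56×10^-5 m = 0.036 mm.

≈ 0.036 mm/yr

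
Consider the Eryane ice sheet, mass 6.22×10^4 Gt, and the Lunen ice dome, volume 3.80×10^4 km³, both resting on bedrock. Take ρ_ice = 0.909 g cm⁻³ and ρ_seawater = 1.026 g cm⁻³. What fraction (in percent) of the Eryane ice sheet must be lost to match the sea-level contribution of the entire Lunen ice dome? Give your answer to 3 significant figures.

≈ 55.5 %

Equal sea-level rise means equal mass of meltwater, i.e. equal mass of ice lost.
Ice mass of Lunen: 3.454×10^16 kg; ice mass of Eryane: 6.220×10^16 kg.
Fraction required = 3.454×10^16 / 6.220×10^16 = 0.555 → 55.5 %.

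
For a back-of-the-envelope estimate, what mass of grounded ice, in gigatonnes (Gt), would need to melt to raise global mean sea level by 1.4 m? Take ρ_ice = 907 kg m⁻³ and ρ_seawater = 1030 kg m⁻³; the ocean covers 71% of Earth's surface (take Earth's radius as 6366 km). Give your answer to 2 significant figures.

Required water volume = Δh × A = 1.4 m × 3.62×10^14 m² = 5.062×10^14 m³.
ρ_w = 1030 kg m⁻³, so the mass of water = 5.062×10^14 m³ × 1030 kg m⁻³ = 5.214×10^17 kg = 5.2×10^5 Gt (and the same mass of ice, by conservation).

≈ 5.2×10^5 Gt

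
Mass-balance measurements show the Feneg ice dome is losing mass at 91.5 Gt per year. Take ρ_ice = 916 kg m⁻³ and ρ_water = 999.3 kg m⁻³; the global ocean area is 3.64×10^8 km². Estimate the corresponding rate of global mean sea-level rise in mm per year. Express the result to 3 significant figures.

≈ 0.252 mm/yr

ρ_w = 999.3 kg m⁻³. Annual water volume added = 91.5 Gt / ρ_w = 9.150×10^13 kg / 999.3 kg m⁻³ = 9.156×10^10 m³.
Δh per year = 9.156×10^10 / 3.64×10^14 = 2.52×10^-4 m = 0.252 mm.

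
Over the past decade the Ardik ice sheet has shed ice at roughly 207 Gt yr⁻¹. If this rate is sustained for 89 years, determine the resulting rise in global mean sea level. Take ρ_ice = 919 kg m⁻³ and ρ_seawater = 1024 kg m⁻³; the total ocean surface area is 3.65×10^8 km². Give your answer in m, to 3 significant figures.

Total mass lost = 207 Gt/yr × 89 yr = 1.842×10^4 Gt = 1.842×10^16 kg.
ρ_w = 1024 kg m⁻³, so water volume = 1.842×10^16 / 1024 = 1.799×10^13 m³.
Δh = 1.799×10^13 / 3.65×10^14 = 0.0493 m.

≈ 0.0493 m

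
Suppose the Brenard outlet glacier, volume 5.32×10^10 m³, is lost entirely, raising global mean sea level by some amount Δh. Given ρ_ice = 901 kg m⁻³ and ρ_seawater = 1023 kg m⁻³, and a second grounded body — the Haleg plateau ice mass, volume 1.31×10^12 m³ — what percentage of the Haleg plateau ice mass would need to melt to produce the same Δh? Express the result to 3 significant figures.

Equal sea-level rise means equal mass of meltwater, i.e. equal mass of ice lost.
Ice mass of Brenard: 4.793×10^13 kg; ice mass of Haleg: 1.180×10^15 kg.
Fraction required = 4.793×10^13 / 1.180×10^15 = 0.0406 → 4.06 %.

≈ 4.06 %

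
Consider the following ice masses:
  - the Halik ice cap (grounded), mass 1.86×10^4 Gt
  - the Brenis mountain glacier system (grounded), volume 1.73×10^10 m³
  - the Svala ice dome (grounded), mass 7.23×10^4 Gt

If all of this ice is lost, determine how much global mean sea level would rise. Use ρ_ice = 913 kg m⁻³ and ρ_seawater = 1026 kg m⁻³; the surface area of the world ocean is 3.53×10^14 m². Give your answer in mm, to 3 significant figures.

≈ 251 mm

Halik: 1.86×10^4 Gt = 1.860×10^16 kg; dividing by ρ_w = 1026 kg m⁻³ gives 1.813×10^13 m³ of water.
Brenis: 1.73×10^10 m³ × (913/1026) = 1.539×10^10 m³ of water.
Svala: 7.23×10^4 Gt = 7.230×10^16 kg; dividing by ρ_w = 1026 kg m⁻³ gives 7.047×10^13 m³ of water.
Total added water ≈ 8.861×10^13 m³ over 3.53×10^14 m² → Δh = 0.251 m = 251 mm.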